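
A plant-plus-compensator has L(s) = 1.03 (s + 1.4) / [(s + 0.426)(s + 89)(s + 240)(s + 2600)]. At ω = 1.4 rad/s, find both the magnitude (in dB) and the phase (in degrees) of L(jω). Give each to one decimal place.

|j1.4 + 1.4| = √(1.4² + 1.4²) = 1.98
|j1.4 + 0.426| = √(1.4² + 0.426²) = 1.463
|j1.4 + 89| = √(1.4² + 89²) = 89.01
|j1.4 + 240| = √(1.4² + 240²) = 240
|j1.4 + 2600| = √(1.4² + 2600²) = 2600
|L(j1.4)| = 1.03 × 1.98 / (1.463 × 89.01 × 240 × 2600) = 2.5089e-08
20 log₁₀(2.5089e-08) = -152.01 dB
∠(j1.4 + 1.4) = arctan(1.4/1.4) = 45.00°
∠(j1.4 + 0.426) = arctan(1.4/0.426) = 73.08°
∠(j1.4 + 89) = arctan(1.4/89) = 0.90°
∠(j1.4 + 240) = arctan(1.4/240) = 0.33°
∠(j1.4 + 2600) = arctan(1.4/2600) = 0.03°
∠L(j1.4) = 45.00° − (73.08° + 0.90° + 0.33° + 0.03°) = -29.34°

|L| = -152.0 dB, ∠L = -29.3 deg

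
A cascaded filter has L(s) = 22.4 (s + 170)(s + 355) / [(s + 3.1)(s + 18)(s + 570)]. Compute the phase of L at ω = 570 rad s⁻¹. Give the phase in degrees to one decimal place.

∠(j570 + 170) = arctan(570/170) = 73.39°
∠(j570 + 355) = arctan(570/355) = 58.09°
∠(j570 + 3.1) = arctan(570/3.1) = 89.69°
∠(j570 + 18) = arctan(570/18) = 88.19°
∠(j570 + 570) = arctan(570/570) = 45.00°
∠L(j570) = 73.39° + 58.09° − (89.69° + 88.19° + 45.00°) = -91.40°

-91.4 deg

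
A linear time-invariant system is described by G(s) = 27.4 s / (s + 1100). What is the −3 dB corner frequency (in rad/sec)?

1100 rad/sec

For a single-pole high-pass, the −3 dB point is at the pole: ω = 1100 rad/sec.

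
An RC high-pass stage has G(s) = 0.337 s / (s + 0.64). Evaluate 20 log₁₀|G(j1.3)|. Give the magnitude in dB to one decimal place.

|j1.3| = 1.3
|j1.3 + 0.64| = √(1.3² + 0.64²) = 1.449
|G(j1.3)| = 0.337 × 1.3 / 1.449 = 0.30235
20 log₁₀(0.30235) = -10.39 dB

-10.4 dB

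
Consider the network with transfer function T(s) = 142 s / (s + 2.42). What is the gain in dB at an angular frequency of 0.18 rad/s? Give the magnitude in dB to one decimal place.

|j0.18| = 0.18
|j0.18 + 2.42| = √(0.18² + 2.42²) = 2.427
|T(j0.18)| = 142 × 0.18 / 2.427 = 10.533
20 log₁₀(10.533) = 20.45 dB

20.5 dB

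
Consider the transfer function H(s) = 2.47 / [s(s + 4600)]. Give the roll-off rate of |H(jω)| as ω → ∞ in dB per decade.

-40 dB/decade

With 0 zeros and 2 poles, the high-frequency asymptotic slope is 20 × (0 − 2) = -40 dB/decade.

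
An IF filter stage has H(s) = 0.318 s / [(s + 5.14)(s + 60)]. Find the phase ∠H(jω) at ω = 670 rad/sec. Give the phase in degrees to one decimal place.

-84.4 deg

∠(j670) = 90.00°
∠(j670 + 5.14) = arctan(670/5.14) = 89.56°
∠(j670 + 60) = arctan(670/60) = 84.88°
∠H(j670) = 90.00° − (89.56° + 84.88°) = -84.44°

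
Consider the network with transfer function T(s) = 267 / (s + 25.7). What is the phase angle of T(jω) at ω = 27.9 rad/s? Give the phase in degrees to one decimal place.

-47.4°

∠(j27.9 + 25.7) = arctan(27.9/25.7) = 47.35°
∠T(j27.9) = −47.35° = -47.35°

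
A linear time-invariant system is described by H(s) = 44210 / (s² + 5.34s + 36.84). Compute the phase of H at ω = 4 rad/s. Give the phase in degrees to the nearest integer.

∠[(j4)² + 5.34(j4) + 36.84] = ∠[20.84 + j21.36] = 45.71°
∠H(j4) = −45.71° = -45.71°

-46°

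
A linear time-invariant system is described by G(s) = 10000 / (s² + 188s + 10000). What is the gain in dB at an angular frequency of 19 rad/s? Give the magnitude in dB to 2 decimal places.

|(j19)² + 188(j19) + 10000| = |9639 + j3572| = 1.028e+04
|G(j19)| = 10000 / 1.028e+04 = 0.9728
20 log₁₀(0.9728) = -0.239 dB

-0.24 dB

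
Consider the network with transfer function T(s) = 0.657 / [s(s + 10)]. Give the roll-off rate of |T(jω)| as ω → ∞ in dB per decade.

With 0 zeros and 2 poles, the high-frequency asymptotic slope is 20 × (0 − 2) = -40 dB/decade.

-40 dB/decade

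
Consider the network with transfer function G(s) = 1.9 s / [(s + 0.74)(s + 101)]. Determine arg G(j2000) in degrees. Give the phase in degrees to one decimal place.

-87.1°

∠(j2000) = 90.00°
∠(j2000 + 0.74) = arctan(2000/0.74) = 89.98°
∠(j2000 + 101) = arctan(2000/101) = 87.11°
∠G(j2000) = 90.00° − (89.98° + 87.11°) = -87.09°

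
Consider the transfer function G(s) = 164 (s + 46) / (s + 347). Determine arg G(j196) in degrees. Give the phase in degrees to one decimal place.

∠(j196 + 46) = arctan(196/46) = 76.79°
∠(j196 + 347) = arctan(196/347) = 29.46°
∠G(j196) = 76.79° − 29.46° = 47.33°

47.3°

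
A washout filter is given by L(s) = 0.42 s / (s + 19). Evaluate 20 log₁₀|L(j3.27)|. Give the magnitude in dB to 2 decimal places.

-22.95 dB

|j3.27| = 3.27
|j3.27 + 19| = √(3.27² + 19²) = 19.28
|L(j3.27)| = 0.42 × 3.27 / 19.28 = 0.071237
20 log₁₀(0.071237) = -22.946 dB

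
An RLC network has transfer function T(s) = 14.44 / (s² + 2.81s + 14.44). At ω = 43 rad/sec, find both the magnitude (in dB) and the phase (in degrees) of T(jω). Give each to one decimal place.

|(j43)² + 2.81(j43) + 14.44| = |-1834.6 + j120.83| = 1839
|T(j43)| = 14.44 / 1839 = 0.0078541
20 log₁₀(0.0078541) = -42.10 dB
∠[(j43)² + 2.81(j43) + 14.44] = ∠[-1834.6 + j120.83] = 176.23°
∠T(j43) = −176.23° = -176.23°

|T| = -42.1 dB, ∠T = -176.2°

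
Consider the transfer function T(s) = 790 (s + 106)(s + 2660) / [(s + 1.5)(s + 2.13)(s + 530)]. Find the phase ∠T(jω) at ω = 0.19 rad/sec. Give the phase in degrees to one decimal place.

-12.2 deg

∠(j0.19 + 106) = arctan(0.19/106) = 0.10°
∠(j0.19 + 2660) = arctan(0.19/2660) = 0.00°
∠(j0.19 + 1.5) = arctan(0.19/1.5) = 7.22°
∠(j0.19 + 2.13) = arctan(0.19/2.13) = 5.10°
∠(j0.19 + 530) = arctan(0.19/530) = 0.02°
∠T(j0.19) = 0.10° + 0.00° − (7.22° + 5.10° + 0.02°) = -12.23°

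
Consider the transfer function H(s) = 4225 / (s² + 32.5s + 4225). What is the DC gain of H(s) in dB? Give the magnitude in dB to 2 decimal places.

0.00 dB

H(0) = 4225 / 4225 = 1
20 log₁₀(1) = 0.000 dB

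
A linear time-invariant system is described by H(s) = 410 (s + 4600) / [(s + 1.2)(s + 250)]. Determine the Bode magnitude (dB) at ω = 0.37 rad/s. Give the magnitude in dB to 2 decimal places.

|j0.37 + 4600| = √(0.37² + 4600²) = 4600
|j0.37 + 1.2| = √(0.37² + 1.2²) = 1.256
|j0.37 + 250| = √(0.37² + 250²) = 250
|H(j0.37)| = 410 × 4600 / (1.256 × 250) = 6007.6
20 log₁₀(6007.6) = 75.574 dB

75.57 dB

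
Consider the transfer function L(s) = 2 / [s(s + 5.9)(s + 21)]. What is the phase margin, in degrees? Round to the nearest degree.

Gain crossover: |L(jω)| = 1 at ω ≈ 0.0161 rad/sec.
∠L(j0.0161) = −90° − arctan(0.0161/5.9) − arctan(0.0161/21) ≈ -90.20°
PM = 180° + (-90.20°) = 89.80°

90 deg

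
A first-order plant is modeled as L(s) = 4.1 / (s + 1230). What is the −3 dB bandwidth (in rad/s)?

1230 rad/s

For a single-pole low-pass, the −3 dB point is at the pole: ω = 1230 rad/s.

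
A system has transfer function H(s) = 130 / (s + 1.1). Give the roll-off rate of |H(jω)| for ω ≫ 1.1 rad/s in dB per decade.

-20 dB/decade

With 0 zeros and 1 pole, the high-frequency asymptotic slope is 20 × (0 − 1) = -20 dB/decade.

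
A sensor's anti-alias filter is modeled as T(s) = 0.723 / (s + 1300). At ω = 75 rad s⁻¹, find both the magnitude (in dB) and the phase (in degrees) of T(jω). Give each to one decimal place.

|j75 + 1300| = √(75² + 1300²) = 1302
|T(j75)| = 0.723 / 1302 = 0.00055523
20 log₁₀(0.00055523) = -65.11 dB
∠(j75 + 1300) = arctan(75/1300) = 3.30°
∠T(j75) = −3.30° = -3.30°

|T| = -65.1 dB, ∠T = -3.3°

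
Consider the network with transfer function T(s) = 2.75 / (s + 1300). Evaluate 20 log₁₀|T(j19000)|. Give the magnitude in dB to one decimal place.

-76.8 dB

|j19000 + 1300| = √(19000² + 1300²) = 1.904e+04
|T(j19000)| = 2.75 / 1.904e+04 = 0.0001444
20 log₁₀(0.0001444) = -76.81 dB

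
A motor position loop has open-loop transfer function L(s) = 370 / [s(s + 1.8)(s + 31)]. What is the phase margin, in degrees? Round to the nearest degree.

Gain crossover: |L(jω)| = 1 at ω ≈ 3.22 rad/s.
∠L(j3.22) = −90° − arctan(3.22/1.8) − arctan(3.22/31) ≈ -156.71°
PM = 180° + (-156.71°) = 23.29°

23°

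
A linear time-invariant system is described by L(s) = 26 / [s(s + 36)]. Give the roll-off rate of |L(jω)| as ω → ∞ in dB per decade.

-40 dB/decade

With 0 zeros and 2 poles, the high-frequency asymptotic slope is 20 × (0 − 2) = -40 dB/decade.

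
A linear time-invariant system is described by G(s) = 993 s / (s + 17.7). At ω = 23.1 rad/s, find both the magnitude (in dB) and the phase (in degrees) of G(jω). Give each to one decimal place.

|j23.1| = 23.1
|j23.1 + 17.7| = √(23.1² + 17.7²) = 29.1
|G(j23.1)| = 993 × 23.1 / 29.1 = 788.22
20 log₁₀(788.22) = 57.93 dB
∠(j23.1) = 90.00°
∠(j23.1 + 17.7) = arctan(23.1/17.7) = 52.54°
∠G(j23.1) = 90.00° − 52.54° = 37.46°

|G| = 57.9 dB, ∠G = 37.5°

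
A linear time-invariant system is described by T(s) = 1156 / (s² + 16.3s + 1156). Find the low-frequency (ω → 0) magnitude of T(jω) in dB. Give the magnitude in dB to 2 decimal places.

T(0) = 1156 / 1156 = 1
20 log₁₀(1) = 0.000 dB

0.00 dB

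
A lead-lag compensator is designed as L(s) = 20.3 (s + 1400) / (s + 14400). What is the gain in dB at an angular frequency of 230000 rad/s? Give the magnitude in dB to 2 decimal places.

|j230000 + 1400| = √(230000² + 1400²) = 2.3e+05
|j230000 + 14400| = √(230000² + 14400²) = 2.305e+05
|L(j230000)| = 20.3 × 2.3e+05 / 2.305e+05 = 20.261
20 log₁₀(20.261) = 26.133 dB

26.13 dB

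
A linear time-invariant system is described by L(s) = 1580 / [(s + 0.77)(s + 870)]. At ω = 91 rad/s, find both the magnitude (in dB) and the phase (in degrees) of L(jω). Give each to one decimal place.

|j91 + 0.77| = √(91² + 0.77²) = 91
|j91 + 870| = √(91² + 870²) = 874.7
|L(j91)| = 1580 / (91 × 874.7) = 0.019848
20 log₁₀(0.019848) = -34.05 dB
∠(j91 + 0.77) = arctan(91/0.77) = 89.52°
∠(j91 + 870) = arctan(91/870) = 5.97°
∠L(j91) = − (89.52° + 5.97°) = -95.49°

|L| = -34.0 dB, ∠L = -95.5 deg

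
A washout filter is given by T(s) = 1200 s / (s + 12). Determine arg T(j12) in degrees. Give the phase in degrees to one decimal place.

45.0 deg

∠(j12) = 90.00°
∠(j12 + 12) = arctan(12/12) = 45.00°
∠T(j12) = 90.00° − 45.00° = 45.00°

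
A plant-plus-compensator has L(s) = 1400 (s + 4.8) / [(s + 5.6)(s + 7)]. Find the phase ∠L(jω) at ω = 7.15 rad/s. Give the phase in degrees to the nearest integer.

∠(j7.15 + 4.8) = arctan(7.15/4.8) = 56.13°
∠(j7.15 + 5.6) = arctan(7.15/5.6) = 51.93°
∠(j7.15 + 7) = arctan(7.15/7) = 45.61°
∠L(j7.15) = 56.13° − (51.93° + 45.61°) = -41.41°

-41°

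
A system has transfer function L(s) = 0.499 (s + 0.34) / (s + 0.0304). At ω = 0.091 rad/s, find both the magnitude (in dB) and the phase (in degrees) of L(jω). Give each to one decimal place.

|j0.091 + 0.34| = √(0.091² + 0.34²) = 0.352
|j0.091 + 0.0304| = √(0.091² + 0.0304²) = 0.09594
|L(j0.091)| = 0.499 × 0.352 / 0.09594 = 1.8306
20 log₁₀(1.8306) = 5.25 dB
∠(j0.091 + 0.34) = arctan(0.091/0.34) = 14.98°
∠(j0.091 + 0.0304) = arctan(0.091/0.0304) = 71.53°
∠L(j0.091) = 14.98° − 71.53° = -56.54°

|L| = 5.3 dB, ∠L = -56.5°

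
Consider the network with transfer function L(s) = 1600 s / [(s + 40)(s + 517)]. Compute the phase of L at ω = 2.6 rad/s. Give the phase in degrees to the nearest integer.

∠(j2.6) = 90.00°
∠(j2.6 + 40) = arctan(2.6/40) = 3.72°
∠(j2.6 + 517) = arctan(2.6/517) = 0.29°
∠L(j2.6) = 90.00° − (3.72° + 0.29°) = 85.99°

86°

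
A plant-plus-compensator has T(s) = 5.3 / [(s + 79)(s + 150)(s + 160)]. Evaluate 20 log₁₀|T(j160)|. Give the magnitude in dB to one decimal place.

-124.5 dB

|j160 + 79| = √(160² + 79²) = 178.4
|j160 + 150| = √(160² + 150²) = 219.3
|j160 + 160| = √(160² + 160²) = 226.3
|T(j160)| = 5.3 / (178.4 × 219.3 × 226.3) = 5.9851e-07
20 log₁₀(5.9851e-07) = -124.46 dB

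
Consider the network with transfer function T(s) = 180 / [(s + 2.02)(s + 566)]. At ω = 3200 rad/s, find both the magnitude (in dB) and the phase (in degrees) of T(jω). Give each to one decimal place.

|j3200 + 2.02| = √(3200² + 2.02²) = 3200
|j3200 + 566| = √(3200² + 566²) = 3250
|T(j3200)| = 180 / (3200 × 3250) = 1.7309e-05
20 log₁₀(1.7309e-05) = -95.23 dB
∠(j3200 + 2.02) = arctan(3200/2.02) = 89.96°
∠(j3200 + 566) = arctan(3200/566) = 79.97°
∠T(j3200) = − (89.96° + 79.97°) = -169.93°

|T| = -95.2 dB, ∠T = -169.9°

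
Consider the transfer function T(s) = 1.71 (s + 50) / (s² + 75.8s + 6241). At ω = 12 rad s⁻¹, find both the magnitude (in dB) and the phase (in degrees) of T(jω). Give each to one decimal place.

|T| = -36.9 dB, ∠T = 5.0°

|j12 + 50| = √(12² + 50²) = 51.42
|(j12)² + 75.8(j12) + 6241| = |6097 + j909.6| = 6164
|T(j12)| = 1.71 × 51.42 / 6164 = 0.014264
20 log₁₀(0.014264) = -36.92 dB
∠(j12 + 50) = arctan(12/50) = 13.50°
∠[(j12)² + 75.8(j12) + 6241] = ∠[6097 + j909.6] = 8.49°
∠T(j12) = 13.50° − 8.49° = 5.01°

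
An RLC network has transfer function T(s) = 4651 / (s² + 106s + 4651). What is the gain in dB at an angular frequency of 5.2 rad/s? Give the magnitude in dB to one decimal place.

|(j5.2)² + 106(j5.2) + 4651| = |4624 + j551.2| = 4657
|T(j5.2)| = 4651 / 4657 = 0.99878
20 log₁₀(0.99878) = -0.01 dB

-0.0 dB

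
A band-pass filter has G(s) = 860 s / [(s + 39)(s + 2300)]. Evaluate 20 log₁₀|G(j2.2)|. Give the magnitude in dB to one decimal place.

|j2.2| = 2.2
|j2.2 + 39| = √(2.2² + 39²) = 39.06
|j2.2 + 2300| = √(2.2² + 2300²) = 2300
|G(j2.2)| = 860 × 2.2 / (39.06 × 2300) = 0.021059
20 log₁₀(0.021059) = -33.53 dB

-33.5 dB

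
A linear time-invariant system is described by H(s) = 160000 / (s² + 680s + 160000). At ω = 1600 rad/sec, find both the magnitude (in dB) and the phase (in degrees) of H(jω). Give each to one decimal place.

|H| = -24.3 dB, ∠H = -155.6°

|(j1600)² + 680(j1600) + 160000| = |-2.4e+06 + j1.088e+06| = 2.635e+06
|H(j1600)| = 160000 / 2.635e+06 = 0.060719
20 log₁₀(0.060719) = -24.33 dB
∠[(j1600)² + 680(j1600) + 160000] = ∠[-2.4e+06 + j1.088e+06] = 155.61°
∠H(j1600) = −155.61° = -155.61°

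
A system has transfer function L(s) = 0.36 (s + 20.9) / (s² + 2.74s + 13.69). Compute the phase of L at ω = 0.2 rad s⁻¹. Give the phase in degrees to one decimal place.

-1.8°

∠(j0.2 + 20.9) = arctan(0.2/20.9) = 0.55°
∠[(j0.2)² + 2.74(j0.2) + 13.69] = ∠[13.65 + j0.548] = 2.30°
∠L(j0.2) = 0.55° − 2.30° = -1.75°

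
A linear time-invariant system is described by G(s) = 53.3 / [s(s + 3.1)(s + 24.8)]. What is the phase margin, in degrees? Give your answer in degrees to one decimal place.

Gain crossover: |G(jω)| = 1 at ω ≈ 0.677 rad s⁻¹.
∠G(j0.677) = −90° − arctan(0.677/3.1) − arctan(0.677/24.8) ≈ -103.88°
PM = 180° + (-103.88°) = 76.12°

76.1°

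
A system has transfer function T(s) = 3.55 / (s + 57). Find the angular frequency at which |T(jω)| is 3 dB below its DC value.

For a single-pole low-pass, the −3 dB point is at the pole: ω = 57 rad/s.

57 rad/s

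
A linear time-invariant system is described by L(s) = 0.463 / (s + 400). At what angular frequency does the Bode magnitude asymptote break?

400 rad/s

The single real pole at s = −400 gives a corner at ω = 400 rad/s.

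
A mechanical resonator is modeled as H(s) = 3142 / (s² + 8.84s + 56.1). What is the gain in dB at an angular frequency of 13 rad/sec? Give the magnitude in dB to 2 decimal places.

25.80 dB

|(j13)² + 8.84(j13) + 56.1| = |-112.9 + j114.92| = 161.1
|H(j13)| = 3142 / 161.1 = 19.503
20 log₁₀(19.503) = 25.802 dB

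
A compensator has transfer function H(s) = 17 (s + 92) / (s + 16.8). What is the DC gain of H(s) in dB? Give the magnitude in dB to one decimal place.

39.4 dB

H(0) = 17 × 92 / 16.8 = 93.095
20 log₁₀(93.095) = 39.38 dB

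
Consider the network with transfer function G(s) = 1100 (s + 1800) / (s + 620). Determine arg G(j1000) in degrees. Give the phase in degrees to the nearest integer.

-29°

∠(j1000 + 1800) = arctan(1000/1800) = 29.05°
∠(j1000 + 620) = arctan(1000/620) = 58.20°
∠G(j1000) = 29.05° − 58.20° = -29.15°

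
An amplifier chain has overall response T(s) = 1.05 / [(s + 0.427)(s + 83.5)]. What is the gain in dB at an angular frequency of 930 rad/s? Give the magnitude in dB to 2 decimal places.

-118.35 dB

|j930 + 0.427| = √(930² + 0.427²) = 930
|j930 + 83.5| = √(930² + 83.5²) = 933.7
|T(j930)| = 1.05 / (930 × 933.7) = 1.2091e-06
20 log₁₀(1.2091e-06) = -118.350 dB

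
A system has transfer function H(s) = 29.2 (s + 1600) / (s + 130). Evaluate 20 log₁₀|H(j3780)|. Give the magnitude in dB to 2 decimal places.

30.02 dB

|j3780 + 1600| = √(3780² + 1600²) = 4105
|j3780 + 130| = √(3780² + 130²) = 3782
|H(j3780)| = 29.2 × 4105 / 3782 = 31.689
20 log₁₀(31.689) = 30.018 dB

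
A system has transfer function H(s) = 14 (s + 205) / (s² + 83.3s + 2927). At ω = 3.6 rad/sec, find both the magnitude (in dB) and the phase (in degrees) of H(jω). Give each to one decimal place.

|H| = -0.2 dB, ∠H = -4.9°

|j3.6 + 205| = √(3.6² + 205²) = 205
|(j3.6)² + 83.3(j3.6) + 2927| = |2914 + j299.88| = 2929
|H(j3.6)| = 14 × 205 / 2929 = 0.97986
20 log₁₀(0.97986) = -0.18 dB
∠(j3.6 + 205) = arctan(3.6/205) = 1.01°
∠[(j3.6)² + 83.3(j3.6) + 2927] = ∠[2914 + j299.88] = 5.88°
∠H(j3.6) = 1.01° − 5.88° = -4.87°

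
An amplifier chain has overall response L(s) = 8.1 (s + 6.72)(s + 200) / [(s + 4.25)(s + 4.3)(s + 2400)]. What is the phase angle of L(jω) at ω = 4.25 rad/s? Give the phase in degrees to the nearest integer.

-56°

∠(j4.25 + 6.72) = arctan(4.25/6.72) = 32.31°
∠(j4.25 + 200) = arctan(4.25/200) = 1.22°
∠(j4.25 + 4.25) = arctan(4.25/4.25) = 45.00°
∠(j4.25 + 4.3) = arctan(4.25/4.3) = 44.66°
∠(j4.25 + 2400) = arctan(4.25/2400) = 0.10°
∠L(j4.25) = 32.31° + 1.22° − (45.00° + 44.66° + 0.10°) = -56.24°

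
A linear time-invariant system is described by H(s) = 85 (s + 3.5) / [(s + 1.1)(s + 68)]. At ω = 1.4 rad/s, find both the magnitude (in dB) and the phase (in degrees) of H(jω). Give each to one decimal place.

|H| = 8.5 dB, ∠H = -31.2°

|j1.4 + 3.5| = √(1.4² + 3.5²) = 3.77
|j1.4 + 1.1| = √(1.4² + 1.1²) = 1.78
|j1.4 + 68| = √(1.4² + 68²) = 68.01
|H(j1.4)| = 85 × 3.77 / (1.78 × 68.01) = 2.646
20 log₁₀(2.646) = 8.45 dB
∠(j1.4 + 3.5) = arctan(1.4/3.5) = 21.80°
∠(j1.4 + 1.1) = arctan(1.4/1.1) = 51.84°
∠(j1.4 + 68) = arctan(1.4/68) = 1.18°
∠H(j1.4) = 21.80° − (51.84° + 1.18°) = -31.22°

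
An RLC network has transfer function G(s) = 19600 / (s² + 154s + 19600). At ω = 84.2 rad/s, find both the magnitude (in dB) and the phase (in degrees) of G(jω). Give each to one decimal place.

|G| = 0.7 dB, ∠G = -46.0 deg

|(j84.2)² + 154(j84.2) + 19600| = |12510 + j12967| = 1.802e+04
|G(j84.2)| = 19600 / 1.802e+04 = 1.0878
20 log₁₀(1.0878) = 0.73 dB
∠[(j84.2)² + 154(j84.2) + 19600] = ∠[12510 + j12967] = 46.03°
∠G(j84.2) = −46.03° = -46.03°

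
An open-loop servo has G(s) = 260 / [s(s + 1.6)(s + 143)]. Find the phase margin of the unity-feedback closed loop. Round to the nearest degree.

58°

Gain crossover: |G(jω)| = 1 at ω ≈ 0.971 rad/s.
∠G(j0.971) = −90° − arctan(0.971/1.6) − arctan(0.971/143) ≈ -121.65°
PM = 180° + (-121.65°) = 58.35°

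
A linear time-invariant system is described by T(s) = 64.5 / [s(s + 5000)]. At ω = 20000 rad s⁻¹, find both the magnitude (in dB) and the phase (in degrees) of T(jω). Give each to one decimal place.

|j20000 + 5000| = √(20000² + 5000²) = 2.062e+04
|j20000| = 2e+04
|T(j20000)| = 64.5 / (2.062e+04 × 2e+04) = 1.5644e-07
20 log₁₀(1.5644e-07) = -136.11 dB
∠(j20000 + 5000) = arctan(20000/5000) = 75.96°
∠(j20000) = 90.00°
∠T(j20000) = − (75.96° + 90.00°) = -165.96°

|T| = -136.1 dB, ∠T = -166.0°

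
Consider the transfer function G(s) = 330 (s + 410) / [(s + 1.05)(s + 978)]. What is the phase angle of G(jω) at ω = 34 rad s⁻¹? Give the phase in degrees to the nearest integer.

∠(j34 + 410) = arctan(34/410) = 4.74°
∠(j34 + 1.05) = arctan(34/1.05) = 88.23°
∠(j34 + 978) = arctan(34/978) = 1.99°
∠G(j34) = 4.74° − (88.23° + 1.99°) = -85.48°

-85°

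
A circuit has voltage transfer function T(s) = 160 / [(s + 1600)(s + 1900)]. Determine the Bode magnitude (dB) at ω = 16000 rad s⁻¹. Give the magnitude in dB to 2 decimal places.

-124.19 dB

|j16000 + 1600| = √(16000² + 1600²) = 1.608e+04
|j16000 + 1900| = √(16000² + 1900²) = 1.611e+04
|T(j16000)| = 160 / (1.608e+04 × 1.611e+04) = 6.1756e-07
20 log₁₀(6.1756e-07) = -124.186 dB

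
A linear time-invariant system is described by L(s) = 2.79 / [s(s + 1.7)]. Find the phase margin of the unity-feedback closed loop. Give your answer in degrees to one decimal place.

Gain crossover: |L(jω)| = 1 at ω ≈ 1.3 rad s⁻¹.
∠L(j1.3) = −90° − arctan(1.3/1.7) ≈ -127.46°
PM = 180° + (-127.46°) = 52.54°

52.5°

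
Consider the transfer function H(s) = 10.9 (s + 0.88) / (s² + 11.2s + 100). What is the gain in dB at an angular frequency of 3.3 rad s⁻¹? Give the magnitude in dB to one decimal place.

|j3.3 + 0.88| = √(3.3² + 0.88²) = 3.415
|(j3.3)² + 11.2(j3.3) + 100| = |89.11 + j36.96| = 96.47
|H(j3.3)| = 10.9 × 3.415 / 96.47 = 0.38589
20 log₁₀(0.38589) = -8.27 dB

-8.3 dB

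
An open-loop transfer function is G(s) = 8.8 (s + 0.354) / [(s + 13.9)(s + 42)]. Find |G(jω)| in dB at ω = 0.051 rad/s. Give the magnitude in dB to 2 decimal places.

-45.37 dB

|j0.051 + 0.354| = √(0.051² + 0.354²) = 0.3577
|j0.051 + 13.9| = √(0.051² + 13.9²) = 13.9
|j0.051 + 42| = √(0.051² + 42²) = 42
|G(j0.051)| = 8.8 × 0.3577 / (13.9 × 42) = 0.0053911
20 log₁₀(0.0053911) = -45.366 dB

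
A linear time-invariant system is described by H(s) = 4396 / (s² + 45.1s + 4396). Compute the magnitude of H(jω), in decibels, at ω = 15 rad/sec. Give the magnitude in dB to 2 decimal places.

|(j15)² + 45.1(j15) + 4396| = |4171 + j676.5| = 4226
|H(j15)| = 4396 / 4226 = 1.0403
20 log₁₀(1.0403) = 0.344 dB

0.34 dB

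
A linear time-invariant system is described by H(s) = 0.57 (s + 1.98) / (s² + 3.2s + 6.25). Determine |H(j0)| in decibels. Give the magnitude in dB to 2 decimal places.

-14.87 dB

H(0) = 0.57 × 1.98 / 6.25 = 0.18058
20 log₁₀(0.18058) = -14.867 dB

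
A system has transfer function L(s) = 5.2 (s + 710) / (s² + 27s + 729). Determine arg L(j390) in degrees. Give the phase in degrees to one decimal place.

∠(j390 + 710) = arctan(390/710) = 28.78°
∠[(j390)² + 27(j390) + 729] = ∠[-1.5137e+05 + j10530] = 176.02°
∠L(j390) = 28.78° − 176.02° = -147.24°

-147.2°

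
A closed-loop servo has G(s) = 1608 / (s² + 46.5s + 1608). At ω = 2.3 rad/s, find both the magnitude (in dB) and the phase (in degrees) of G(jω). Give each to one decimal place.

|G| = 0.0 dB, ∠G = -3.8°

|(j2.3)² + 46.5(j2.3) + 1608| = |1602.7 + j106.95| = 1606
|G(j2.3)| = 1608 / 1606 = 1.0011
20 log₁₀(1.0011) = 0.01 dB
∠[(j2.3)² + 46.5(j2.3) + 1608] = ∠[1602.7 + j106.95] = 3.82°
∠G(j2.3) = −3.82° = -3.82°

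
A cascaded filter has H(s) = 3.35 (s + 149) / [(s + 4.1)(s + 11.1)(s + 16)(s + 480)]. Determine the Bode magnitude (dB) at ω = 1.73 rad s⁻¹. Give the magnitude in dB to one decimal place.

|j1.73 + 149| = √(1.73² + 149²) = 149
|j1.73 + 4.1| = √(1.73² + 4.1²) = 4.45
|j1.73 + 11.1| = √(1.73² + 11.1²) = 11.23
|j1.73 + 16| = √(1.73² + 16²) = 16.09
|j1.73 + 480| = √(1.73² + 480²) = 480
|H(j1.73)| = 3.35 × 149 / (4.45 × 11.23 × 16.09 × 480) = 0.0012926
20 log₁₀(0.0012926) = -57.77 dB

-57.8 dB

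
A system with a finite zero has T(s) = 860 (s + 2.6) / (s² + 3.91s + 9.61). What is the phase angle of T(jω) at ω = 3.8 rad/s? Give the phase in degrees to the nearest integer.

∠(j3.8 + 2.6) = arctan(3.8/2.6) = 55.62°
∠[(j3.8)² + 3.91(j3.8) + 9.61] = ∠[-4.83 + j14.858] = 108.01°
∠T(j3.8) = 55.62° − 108.01° = -52.39°

-52°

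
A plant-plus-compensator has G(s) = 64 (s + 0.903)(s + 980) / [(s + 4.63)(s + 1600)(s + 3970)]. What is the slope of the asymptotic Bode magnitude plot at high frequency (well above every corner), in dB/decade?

-20 dB/decade

With 2 zeros and 3 poles, the high-frequency asymptotic slope is 20 × (2 − 3) = -20 dB/decade.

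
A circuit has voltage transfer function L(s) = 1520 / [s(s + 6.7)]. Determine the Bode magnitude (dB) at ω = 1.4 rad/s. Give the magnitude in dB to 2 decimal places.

|j1.4 + 6.7| = √(1.4² + 6.7²) = 6.845
|j1.4| = 1.4
|L(j1.4)| = 1520 / (6.845 × 1.4) = 158.62
20 log₁₀(158.62) = 44.007 dB

44.01 dB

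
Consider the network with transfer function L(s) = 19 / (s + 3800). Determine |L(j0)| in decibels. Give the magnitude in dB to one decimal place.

L(0) = 19 / 3800 = 0.005
20 log₁₀(0.005) = -46.02 dB

-46.0 dB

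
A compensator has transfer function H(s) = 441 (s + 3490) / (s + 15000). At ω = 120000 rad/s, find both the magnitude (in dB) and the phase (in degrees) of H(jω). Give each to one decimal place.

|H| = 52.8 dB, ∠H = 5.5 deg

|j120000 + 3490| = √(120000² + 3490²) = 1.201e+05
|j120000 + 15000| = √(120000² + 15000²) = 1.209e+05
|H(j120000)| = 441 × 1.201e+05 / 1.209e+05 = 437.78
20 log₁₀(437.78) = 52.83 dB
∠(j120000 + 3490) = arctan(120000/3490) = 88.33°
∠(j120000 + 15000) = arctan(120000/15000) = 82.87°
∠H(j120000) = 88.33° − 82.87° = 5.46°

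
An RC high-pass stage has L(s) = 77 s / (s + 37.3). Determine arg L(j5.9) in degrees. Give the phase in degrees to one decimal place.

∠(j5.9) = 90.00°
∠(j5.9 + 37.3) = arctan(5.9/37.3) = 8.99°
∠L(j5.9) = 90.00° − 8.99° = 81.01°

81.0°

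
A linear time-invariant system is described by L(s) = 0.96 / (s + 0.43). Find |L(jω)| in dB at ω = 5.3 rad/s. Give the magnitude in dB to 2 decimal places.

|j5.3 + 0.43| = √(5.3² + 0.43²) = 5.317
|L(j5.3)| = 0.96 / 5.317 = 0.18054
20 log₁₀(0.18054) = -14.869 dB

-14.87 dB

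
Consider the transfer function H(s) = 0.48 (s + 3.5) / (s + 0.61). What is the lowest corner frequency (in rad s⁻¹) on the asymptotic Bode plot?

0.61 rad s⁻¹

Break frequencies occur at each pole and zero magnitude: 0.61 rad s⁻¹, 3.5 rad s⁻¹.
The lowest is 0.61 rad s⁻¹.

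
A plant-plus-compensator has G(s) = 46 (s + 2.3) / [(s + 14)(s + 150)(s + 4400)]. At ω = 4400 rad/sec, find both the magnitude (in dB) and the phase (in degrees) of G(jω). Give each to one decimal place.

|j4400 + 2.3| = √(4400² + 2.3²) = 4400
|j4400 + 14| = √(4400² + 14²) = 4400
|j4400 + 150| = √(4400² + 150²) = 4403
|j4400 + 4400| = √(4400² + 4400²) = 6223
|G(j4400)| = 46 × 4400 / (4400 × 4403 × 6223) = 1.6791e-06
20 log₁₀(1.6791e-06) = -115.50 dB
∠(j4400 + 2.3) = arctan(4400/2.3) = 89.97°
∠(j4400 + 14) = arctan(4400/14) = 89.82°
∠(j4400 + 150) = arctan(4400/150) = 88.05°
∠(j4400 + 4400) = arctan(4400/4400) = 45.00°
∠G(j4400) = 89.97° − (89.82° + 88.05° + 45.00°) = -132.90°

|G| = -115.5 dB, ∠G = -132.9°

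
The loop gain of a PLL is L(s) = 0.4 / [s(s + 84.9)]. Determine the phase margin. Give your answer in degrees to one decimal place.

Gain crossover: |L(jω)| = 1 at ω ≈ 0.00471 rad/s.
∠L(j0.00471) = −90° − arctan(0.00471/84.9) ≈ -90.00°
PM = 180° + (-90.00°) = 90.00°

90.0°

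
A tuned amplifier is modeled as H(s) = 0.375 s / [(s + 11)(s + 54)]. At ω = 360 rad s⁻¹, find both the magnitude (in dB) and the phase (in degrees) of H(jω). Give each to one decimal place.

|j360| = 360
|j360 + 11| = √(360² + 11²) = 360.2
|j360 + 54| = √(360² + 54²) = 364
|H(j360)| = 0.375 × 360 / (360.2 × 364) = 0.0010297
20 log₁₀(0.0010297) = -59.75 dB
∠(j360) = 90.00°
∠(j360 + 11) = arctan(360/11) = 88.25°
∠(j360 + 54) = arctan(360/54) = 81.47°
∠H(j360) = 90.00° − (88.25° + 81.47°) = -79.72°

|H| = -59.7 dB, ∠H = -79.7°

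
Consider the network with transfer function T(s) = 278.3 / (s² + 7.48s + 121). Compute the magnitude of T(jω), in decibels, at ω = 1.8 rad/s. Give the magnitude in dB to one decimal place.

7.4 dB

|(j1.8)² + 7.48(j1.8) + 121| = |117.76 + j13.464| = 118.5
|T(j1.8)| = 278.3 / 118.5 = 2.348
20 log₁₀(2.348) = 7.41 dB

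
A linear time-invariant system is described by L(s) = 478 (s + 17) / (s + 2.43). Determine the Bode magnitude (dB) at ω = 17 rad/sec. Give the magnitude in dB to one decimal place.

|j17 + 17| = √(17² + 17²) = 24.04
|j17 + 2.43| = √(17² + 2.43²) = 17.17
|L(j17)| = 478 × 24.04 / 17.17 = 669.19
20 log₁₀(669.19) = 56.51 dB

56.5 dB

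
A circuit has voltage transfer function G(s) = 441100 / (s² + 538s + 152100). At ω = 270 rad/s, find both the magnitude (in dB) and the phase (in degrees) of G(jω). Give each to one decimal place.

|G| = 8.5 dB, ∠G = -61.4°

|(j270)² + 538(j270) + 152100| = |79200 + j1.4526e+05| = 1.654e+05
|G(j270)| = 441100 / 1.654e+05 = 2.6661
20 log₁₀(2.6661) = 8.52 dB
∠[(j270)² + 538(j270) + 152100] = ∠[79200 + j1.4526e+05] = 61.40°
∠G(j270) = −61.40° = -61.40°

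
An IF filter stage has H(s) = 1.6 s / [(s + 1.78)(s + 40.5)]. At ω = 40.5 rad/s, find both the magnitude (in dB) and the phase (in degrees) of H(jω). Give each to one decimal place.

|j40.5| = 40.5
|j40.5 + 1.78| = √(40.5² + 1.78²) = 40.54
|j40.5 + 40.5| = √(40.5² + 40.5²) = 57.28
|H(j40.5)| = 1.6 × 40.5 / (40.54 × 57.28) = 0.027908
20 log₁₀(0.027908) = -31.09 dB
∠(j40.5) = 90.00°
∠(j40.5 + 1.78) = arctan(40.5/1.78) = 87.48°
∠(j40.5 + 40.5) = arctan(40.5/40.5) = 45.00°
∠H(j40.5) = 90.00° − (87.48° + 45.00°) = -42.48°

|H| = -31.1 dB, ∠H = -42.5 deg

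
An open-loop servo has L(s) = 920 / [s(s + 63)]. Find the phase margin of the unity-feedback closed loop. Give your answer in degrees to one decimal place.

Gain crossover: |L(jω)| = 1 at ω ≈ 14.2 rad/sec.
∠L(j14.2) = −90° − arctan(14.2/63) ≈ -102.74°
PM = 180° + (-102.74°) = 77.26°

77.3°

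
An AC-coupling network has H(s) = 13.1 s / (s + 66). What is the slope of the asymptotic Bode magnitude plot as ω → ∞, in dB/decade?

With 1 zero and 1 pole, the high-frequency asymptotic slope is 20 × (1 − 1) = 0 dB/decade.

0 dB/decade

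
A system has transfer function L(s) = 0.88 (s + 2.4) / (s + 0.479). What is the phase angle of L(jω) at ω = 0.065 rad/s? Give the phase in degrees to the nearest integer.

∠(j0.065 + 2.4) = arctan(0.065/2.4) = 1.55°
∠(j0.065 + 0.479) = arctan(0.065/0.479) = 7.73°
∠L(j0.065) = 1.55° − 7.73° = -6.18°

-6°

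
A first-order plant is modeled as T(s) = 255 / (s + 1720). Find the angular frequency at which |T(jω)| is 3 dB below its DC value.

For a single-pole low-pass, the −3 dB point is at the pole: ω = 1720 rad s⁻¹.

1720 rad s⁻¹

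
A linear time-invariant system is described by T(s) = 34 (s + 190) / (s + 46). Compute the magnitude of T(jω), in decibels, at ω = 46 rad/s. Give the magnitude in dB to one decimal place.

|j46 + 190| = √(46² + 190²) = 195.5
|j46 + 46| = √(46² + 46²) = 65.05
|T(j46)| = 34 × 195.5 / 65.05 = 102.17
20 log₁₀(102.17) = 40.19 dB

40.2 dB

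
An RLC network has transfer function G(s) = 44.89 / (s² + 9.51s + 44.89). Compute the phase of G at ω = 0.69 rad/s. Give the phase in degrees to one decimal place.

-8.4°

∠[(j0.69)² + 9.51(j0.69) + 44.89] = ∠[44.414 + j6.5619] = 8.40°
∠G(j0.69) = −8.40° = -8.40°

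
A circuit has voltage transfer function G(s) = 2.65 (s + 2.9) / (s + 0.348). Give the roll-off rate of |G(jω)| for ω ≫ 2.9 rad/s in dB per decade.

With 1 zero and 1 pole, the high-frequency asymptotic slope is 20 × (1 − 1) = 0 dB/decade.

0 dB/decade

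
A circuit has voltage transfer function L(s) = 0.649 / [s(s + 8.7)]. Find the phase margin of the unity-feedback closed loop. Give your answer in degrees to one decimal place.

Gain crossover: |L(jω)| = 1 at ω ≈ 0.0746 rad/s.
∠L(j0.0746) = −90° − arctan(0.0746/8.7) ≈ -90.49°
PM = 180° + (-90.49°) = 89.51°

89.5°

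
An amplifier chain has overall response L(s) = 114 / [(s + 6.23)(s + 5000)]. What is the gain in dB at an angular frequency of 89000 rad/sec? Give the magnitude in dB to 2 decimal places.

-156.85 dB

|j89000 + 6.23| = √(89000² + 6.23²) = 8.9e+04
|j89000 + 5000| = √(89000² + 5000²) = 8.914e+04
|L(j89000)| = 114 / (8.9e+04 × 8.914e+04) = 1.4369e-08
20 log₁₀(1.4369e-08) = -156.851 dB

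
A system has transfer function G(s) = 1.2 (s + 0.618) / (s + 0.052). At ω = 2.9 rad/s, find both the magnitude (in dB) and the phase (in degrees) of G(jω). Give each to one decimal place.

|j2.9 + 0.618| = √(2.9² + 0.618²) = 2.965
|j2.9 + 0.052| = √(2.9² + 0.052²) = 2.9
|G(j2.9)| = 1.2 × 2.965 / 2.9 = 1.2267
20 log₁₀(1.2267) = 1.78 dB
∠(j2.9 + 0.618) = arctan(2.9/0.618) = 77.97°
∠(j2.9 + 0.052) = arctan(2.9/0.052) = 88.97°
∠G(j2.9) = 77.97° − 88.97° = -11.00°

|G| = 1.8 dB, ∠G = -11.0°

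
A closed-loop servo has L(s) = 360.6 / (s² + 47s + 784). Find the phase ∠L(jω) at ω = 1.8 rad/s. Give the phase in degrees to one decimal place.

-6.2°

∠[(j1.8)² + 47(j1.8) + 784] = ∠[780.76 + j84.6] = 6.18°
∠L(j1.8) = −6.18° = -6.18°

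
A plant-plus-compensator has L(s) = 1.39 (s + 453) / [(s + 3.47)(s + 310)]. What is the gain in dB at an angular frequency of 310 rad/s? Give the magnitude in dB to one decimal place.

|j310 + 453| = √(310² + 453²) = 548.9
|j310 + 3.47| = √(310² + 3.47²) = 310
|j310 + 310| = √(310² + 310²) = 438.4
|L(j310)| = 1.39 × 548.9 / (310 × 438.4) = 0.0056138
20 log₁₀(0.0056138) = -45.01 dB

-45.0 dB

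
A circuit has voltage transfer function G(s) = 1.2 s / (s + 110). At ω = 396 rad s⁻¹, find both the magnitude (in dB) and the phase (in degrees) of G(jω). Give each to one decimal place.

|G| = 1.3 dB, ∠G = 15.5°

|j396| = 396
|j396 + 110| = √(396² + 110²) = 411
|G(j396)| = 1.2 × 396 / 411 = 1.1562
20 log₁₀(1.1562) = 1.26 dB
∠(j396) = 90.00°
∠(j396 + 110) = arctan(396/110) = 74.48°
∠G(j396) = 90.00° − 74.48° = 15.52°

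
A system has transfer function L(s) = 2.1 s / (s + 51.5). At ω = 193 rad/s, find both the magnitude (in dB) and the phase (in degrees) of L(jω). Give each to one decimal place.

|L| = 6.1 dB, ∠L = 14.9°

|j193| = 193
|j193 + 51.5| = √(193² + 51.5²) = 199.8
|L(j193)| = 2.1 × 193 / 199.8 = 2.029
20 log₁₀(2.029) = 6.15 dB
∠(j193) = 90.00°
∠(j193 + 51.5) = arctan(193/51.5) = 75.06°
∠L(j193) = 90.00° − 75.06° = 14.94°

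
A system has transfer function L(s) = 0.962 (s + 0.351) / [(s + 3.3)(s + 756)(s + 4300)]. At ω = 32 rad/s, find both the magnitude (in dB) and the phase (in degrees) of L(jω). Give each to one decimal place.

|j32 + 0.351| = √(32² + 0.351²) = 32
|j32 + 3.3| = √(32² + 3.3²) = 32.17
|j32 + 756| = √(32² + 756²) = 756.7
|j32 + 4300| = √(32² + 4300²) = 4300
|L(j32)| = 0.962 × 32 / (32.17 × 756.7 × 4300) = 2.9411e-07
20 log₁₀(2.9411e-07) = -130.63 dB
∠(j32 + 0.351) = arctan(32/0.351) = 89.37°
∠(j32 + 3.3) = arctan(32/3.3) = 84.11°
∠(j32 + 756) = arctan(32/756) = 2.42°
∠(j32 + 4300) = arctan(32/4300) = 0.43°
∠L(j32) = 89.37° − (84.11° + 2.42° + 0.43°) = 2.41°

|L| = -130.6 dB, ∠L = 2.4°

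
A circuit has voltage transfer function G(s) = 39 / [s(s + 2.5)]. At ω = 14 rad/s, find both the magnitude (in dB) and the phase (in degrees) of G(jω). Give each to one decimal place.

|G| = -14.2 dB, ∠G = -169.9°

|j14 + 2.5| = √(14² + 2.5²) = 14.22
|j14| = 14
|G(j14)| = 39 / (14.22 × 14) = 0.19588
20 log₁₀(0.19588) = -14.16 dB
∠(j14 + 2.5) = arctan(14/2.5) = 79.88°
∠(j14) = 90.00°
∠G(j14) = − (79.88° + 90.00°) = -169.88°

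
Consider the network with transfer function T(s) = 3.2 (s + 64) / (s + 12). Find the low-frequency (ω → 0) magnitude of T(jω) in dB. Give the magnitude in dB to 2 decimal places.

T(0) = 3.2 × 64 / 12 = 17.067
20 log₁₀(17.067) = 24.643 dB

24.64 dB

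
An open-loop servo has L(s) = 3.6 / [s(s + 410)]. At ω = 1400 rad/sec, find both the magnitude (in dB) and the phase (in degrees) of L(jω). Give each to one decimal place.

|L| = -115.1 dB, ∠L = -163.7°

|j1400 + 410| = √(1400² + 410²) = 1459
|j1400| = 1400
|L(j1400)| = 3.6 / (1459 × 1400) = 1.7627e-06
20 log₁₀(1.7627e-06) = -115.08 dB
∠(j1400 + 410) = arctan(1400/410) = 73.68°
∠(j1400) = 90.00°
∠L(j1400) = − (73.68° + 90.00°) = -163.68°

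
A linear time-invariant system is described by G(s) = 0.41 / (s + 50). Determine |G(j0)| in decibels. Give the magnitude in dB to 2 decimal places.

G(0) = 0.41 / 50 = 0.0082
20 log₁₀(0.0082) = -41.724 dB

-41.72 dB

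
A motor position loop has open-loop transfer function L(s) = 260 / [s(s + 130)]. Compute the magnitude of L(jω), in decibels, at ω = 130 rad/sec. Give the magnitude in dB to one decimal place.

-39.3 dB

|j130 + 130| = √(130² + 130²) = 183.8
|j130| = 130
|L(j130)| = 260 / (183.8 × 130) = 0.010879
20 log₁₀(0.010879) = -39.27 dB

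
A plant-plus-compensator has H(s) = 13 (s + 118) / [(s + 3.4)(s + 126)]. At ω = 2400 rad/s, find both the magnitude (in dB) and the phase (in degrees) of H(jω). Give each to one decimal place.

|H| = -45.3 dB, ∠H = -89.7°

|j2400 + 118| = √(2400² + 118²) = 2403
|j2400 + 3.4| = √(2400² + 3.4²) = 2400
|j2400 + 126| = √(2400² + 126²) = 2403
|H(j2400)| = 13 × 2403 / (2400 × 2403) = 0.0054157
20 log₁₀(0.0054157) = -45.33 dB
∠(j2400 + 118) = arctan(2400/118) = 87.19°
∠(j2400 + 3.4) = arctan(2400/3.4) = 89.92°
∠(j2400 + 126) = arctan(2400/126) = 86.99°
∠H(j2400) = 87.19° − (89.92° + 86.99°) = -89.73°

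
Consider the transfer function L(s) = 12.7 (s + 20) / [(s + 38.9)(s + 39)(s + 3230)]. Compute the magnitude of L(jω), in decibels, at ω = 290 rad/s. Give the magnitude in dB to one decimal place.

-97.5 dB

|j290 + 20| = √(290² + 20²) = 290.7
|j290 + 38.9| = √(290² + 38.9²) = 292.6
|j290 + 39| = √(290² + 39²) = 292.6
|j290 + 3230| = √(290² + 3230²) = 3243
|L(j290)| = 12.7 × 290.7 / (292.6 × 292.6 × 3243) = 1.3296e-05
20 log₁₀(1.3296e-05) = -97.53 dB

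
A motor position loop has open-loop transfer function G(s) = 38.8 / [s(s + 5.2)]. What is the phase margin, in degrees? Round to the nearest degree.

45°

Gain crossover: |G(jω)| = 1 at ω ≈ 5.25 rad/s.
∠G(j5.25) = −90° − arctan(5.25/5.2) ≈ -135.28°
PM = 180° + (-135.28°) = 44.72°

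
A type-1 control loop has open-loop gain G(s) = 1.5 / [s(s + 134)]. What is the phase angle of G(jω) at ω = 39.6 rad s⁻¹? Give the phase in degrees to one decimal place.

-106.5°

∠(j39.6 + 134) = arctan(39.6/134) = 16.46°
∠(j39.6) = 90.00°
∠G(j39.6) = − (16.46° + 90.00°) = -106.46°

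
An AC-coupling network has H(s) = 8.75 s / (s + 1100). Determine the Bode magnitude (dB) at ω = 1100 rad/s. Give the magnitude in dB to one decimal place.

|j1100| = 1100
|j1100 + 1100| = √(1100² + 1100²) = 1556
|H(j1100)| = 8.75 × 1100 / 1556 = 6.1872
20 log₁₀(6.1872) = 15.83 dB

15.8 dB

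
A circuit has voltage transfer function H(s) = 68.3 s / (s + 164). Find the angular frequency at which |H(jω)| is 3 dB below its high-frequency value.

For a single-pole high-pass, the −3 dB point is at the pole: ω = 164 rad s⁻¹.

164 rad s⁻¹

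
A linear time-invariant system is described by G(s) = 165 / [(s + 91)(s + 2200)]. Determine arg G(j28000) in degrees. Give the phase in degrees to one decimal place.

∠(j28000 + 91) = arctan(28000/91) = 89.81°
∠(j28000 + 2200) = arctan(28000/2200) = 85.51°
∠G(j28000) = − (89.81° + 85.51°) = -175.32°

-175.3°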